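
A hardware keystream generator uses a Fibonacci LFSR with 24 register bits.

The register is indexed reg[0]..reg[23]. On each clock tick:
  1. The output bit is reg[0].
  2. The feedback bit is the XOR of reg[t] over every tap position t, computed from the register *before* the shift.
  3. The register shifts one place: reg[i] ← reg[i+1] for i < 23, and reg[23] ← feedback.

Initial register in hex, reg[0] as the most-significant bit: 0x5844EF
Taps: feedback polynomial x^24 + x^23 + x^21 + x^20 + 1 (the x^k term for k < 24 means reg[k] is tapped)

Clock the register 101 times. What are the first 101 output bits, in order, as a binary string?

step | reg (before) | out | fb
   0 | 010110000100010011101111 | 0 | 1
   1 | 101100001000100111011111 | 1 | 0
   2 | 011000010001001110111110 | 0 | 0
   3 | 110000100010011101111100 | 1 | 1
   4 | 100001000100111011111001 | 1 | 1
   5 | 000010001001110111110011 | 0 | 1
   6 | 000100010011101111100111 | 0 | 0
   7 | 001000100111011111001110 | 0 | 0
   8 | 010001001110111110011100 | 0 | 0
   9 | 100010011101111100111000 | 1 | 0
  10 | 000100111011111001110000 | 0 | 0
  11 | 001001110111110011100000 | 0 | 0
  12 | 010011101111100111000000 | 0 | 0
  13 | 100111011111001110000000 | 1 | 1
  14 | 001110111110011100000001 | 0 | 1
  15 | 011101111100111000000011 | 0 | 1
  16 | 111011111001110000000111 | 1 | 1
  17 | 110111110011100000001111 | 1 | 0
  18 | 101111100111000000011110 | 1 | 1
  19 | 011111001110000000111101 | 0 | 1
  20 | 111110011100000001111011 | 1 | 1
  21 | 111100111000000011110111 | 1 | 1
  22 | 111001110000000111101111 | 1 | 0
  23 | 110011100000001111011110 | 1 | 1
  24 | 100111000000011110111101 | 1 | 0
  25 | 001110000000111101111010 | 0 | 1
  26 | 011100000001111011110101 | 0 | 0
  27 | 111000000011110111101010 | 1 | 0
  28 | 110000000111101111010100 | 1 | 0
  29 | 100000001111011110101000 | 1 | 0
  30 | 000000011110111101010000 | 0 | 0
  31 | 000000111101111010100000 | 0 | 0
  32 | 000001111011110101000000 | 0 | 0
  33 | 000011110111101010000000 | 0 | 0
  34 | 000111101111010100000000 | 0 | 0
  35 | 001111011110101000000000 | 0 | 0
  36 | 011110111101010000000000 | 0 | 0
  37 | 111101111010100000000000 | 1 | 1
  38 | 111011110101000000000001 | 1 | 0
  39 | 110111101010000000000010 | 1 | 1
  40 | 101111010100000000000101 | 1 | 1
  41 | 011110101000000000001011 | 0 | 0
  42 | 111101010000000000010110 | 1 | 0
  43 | 111010100000000000101100 | 1 | 1
  44 | 110101000000000001011001 | 1 | 1
  45 | 101010000000000010110011 | 1 | 0
  46 | 010100000000000101100110 | 0 | 1
  47 | 101000000000001011001101 | 1 | 0
  48 | 010000000000010110011010 | 0 | 1
  49 | 100000000000101100110101 | 1 | 1
  50 | 000000000001011001101011 | 0 | 0
  51 | 000000000010110011010110 | 0 | 1
  52 | 000000000101100110101101 | 0 | 1
  53 | 000000001011001101011011 | 0 | 0
  54 | 000000010110011010110110 | 0 | 1
  55 | 000000101100110101101101 | 0 | 1
  56 | 000001011001101011011011 | 0 | 0
  57 | 000010110011010110110110 | 0 | 1
  58 | 000101100110101101101101 | 0 | 1
  59 | 001011001101011011011011 | 0 | 0
  60 | 010110011010110110110110 | 0 | 1
  61 | 101100110101101101101101 | 1 | 0
  62 | 011001101011011011011010 | 0 | 1
  63 | 110011010110110110110101 | 1 | 1
  64 | 100110101101101101101011 | 1 | 1
  65 | 001101011011011011010111 | 0 | 0
  66 | 011010110110110110101110 | 0 | 0
  67 | 110101101101101101011100 | 1 | 1
  68 | 101011011011011010111001 | 1 | 1
  69 | 010110110110110101110011 | 0 | 1
  70 | 101101101101101011100111 | 1 | 1
  71 | 011011011011010111001111 | 0 | 1
  72 | 110110110110101110011111 | 1 | 0
  73 | 101101101101011100111110 | 1 | 1
  74 | 011011011010111001111101 | 0 | 1
  75 | 110110110101110011111011 | 1 | 1
  76 | 101101101011100111110111 | 1 | 1
  77 | 011011010111001111101111 | 0 | 1
  78 | 110110101110011111011111 | 1 | 0
  79 | 101101011100111110111110 | 1 | 1
  80 | 011010111001111101111101 | 0 | 1
  81 | 110101110011111011111011 | 1 | 1
  82 | 101011100111110111110111 | 1 | 1
  83 | 010111001111101111101111 | 0 | 1
  84 | 101110011111011111011111 | 1 | 0
  85 | 011100111110111110111110 | 0 | 0
  86 | 111001111101111101111100 | 1 | 1
  87 | 110011111011111011111001 | 1 | 1
  88 | 100111110111110111110011 | 1 | 0
  89 | 001111101111101111100110 | 0 | 1
  90 | 011111011111011111001101 | 0 | 1
  91 | 111110111110111110011011 | 1 | 1
  92 | 111101111101111100110111 | 1 | 1
  93 | 111011111011111001101111 | 1 | 0
  94 | 110111110111110011011110 | 1 | 1
  95 | 101111101111100110111101 | 1 | 0
  96 | 011111011111001101111010 | 0 | 1
  97 | 111110111110011011110101 | 1 | 1
  98 | 111101111100110111101011 | 1 | 1
  99 | 111011111001101111010111 | 1 | 1
 100 | 110111110011011110101111 | 1 | 0

01011000010001001110111110011100000001111011110101000000000001011001101011011011011010111001111101111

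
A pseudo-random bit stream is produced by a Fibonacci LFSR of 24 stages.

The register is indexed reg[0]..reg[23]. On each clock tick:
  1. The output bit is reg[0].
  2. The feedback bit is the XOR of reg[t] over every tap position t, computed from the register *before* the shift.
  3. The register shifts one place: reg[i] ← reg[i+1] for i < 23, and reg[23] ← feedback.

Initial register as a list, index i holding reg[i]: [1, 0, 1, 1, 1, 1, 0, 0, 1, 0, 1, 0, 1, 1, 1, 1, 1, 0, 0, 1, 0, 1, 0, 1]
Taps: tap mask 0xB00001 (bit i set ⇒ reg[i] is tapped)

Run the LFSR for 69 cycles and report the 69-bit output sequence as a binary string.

101111001010111110010101100110111011110101001111000011001011111001000

tick  register→output (feedback)
  0  101111001010111110010101→1 (1)
  1  011110010101111100101011→0 (0)
  2  111100101011111001010110→1 (0)
  3  111001010111110010101100→1 (1)
  4  110010101111100101011001→1 (1)
  5  100101011111001010110011→1 (0)
  6  001010111110010101100110→0 (1)
  7  010101111100101011001101→0 (1)
  8  101011111001010110011011→1 (1)
  9  010111110010101100110111→0 (0)
 10  101111100101011001101110→1 (1)
 11  011111001010110011011101→0 (1)
 12  111110010101100110111011→1 (1)
 13  111100101011001101110111→1 (1)
 14  111001010110011011101111→1 (0)
 15  110010101100110111011110→1 (1)
 16  100101011001101110111101→1 (0)
 17  001010110011011101111010→0 (1)
 18  010101100110111011110101→0 (0)
 19  101011001101110111101010→1 (0)
 20  010110011011101111010100→0 (1)
 21  101100110111011110101001→1 (1)
 22  011001101110111101010011→0 (1)
 23  110011011101111010100111→1 (1)
 24  100110111011110101001111→1 (0)
 25  001101110111101010011110→0 (0)
 26  011011101111010100111100→0 (0)
 27  110111011110101001111000→1 (0)
 28  101110111101010011110000→1 (1)
 29  011101111010100111100001→0 (1)
 30  111011110101001111000011→1 (0)
 31  110111101010011110000110→1 (0)
 32  101111010100111100001100→1 (1)
 33  011110101001111000011001→0 (0)
 34  111101010011110000110010→1 (1)
 35  111010100111100001100101→1 (1)
 36  110101001111000011001011→1 (1)
 37  101010011110000110010111→1 (1)
 38  010100111100001100101111→0 (1)
 39  101001111000011001011111→1 (0)
 40  010011110000110010111110→0 (0)
 41  100111100001100101111100→1 (1)
 42  001111000011001011111001→0 (0)
 43  011110000110010111110010→0 (0)
 44  111100001100101111100100→1 (0)
 45  111000011001011111001000→1 (0)
 46  110000110010111110010000→1 (1)
 47  100001100101111100100001→1 (0)
 48  000011001011111001000010→0 (0)
 49  000110010111110010000100→0 (1)
 50  001100101111100100001001→0 (0)
 51  011001011111001000010010→0 (0)
 52  110010111110010000100100→1 (0)
 53  100101111100100001001000→1 (0)
 54  001011111001000010010000→0 (0)
 55  010111110010000100100000→0 (0)
 56  101111100100001001000000→1 (1)
 57  011111001000010010000001→0 (1)
 58  111110010000100100000011→1 (0)
 59  111100100001001000000110→1 (0)
 60  111001000010010000001100→1 (1)
 61  110010000100100000011001→1 (1)
 62  100100001001000000110011→1 (0)
 63  001000010010000001100110→0 (1)
 64  010000100100000011001101→0 (1)
 65  100001001000000110011011→1 (1)
 66  000010010000001100110111→0 (0)
 67  000100100000011001101110→0 (0)
 68  001001000000110011011100→0 (0)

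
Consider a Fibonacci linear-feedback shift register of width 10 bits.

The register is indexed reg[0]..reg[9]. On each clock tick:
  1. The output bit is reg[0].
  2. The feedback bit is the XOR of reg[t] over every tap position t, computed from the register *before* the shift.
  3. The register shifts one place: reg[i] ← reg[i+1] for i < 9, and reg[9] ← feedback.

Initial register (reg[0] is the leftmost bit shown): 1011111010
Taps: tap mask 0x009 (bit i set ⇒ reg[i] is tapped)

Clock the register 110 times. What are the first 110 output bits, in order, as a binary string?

10111110100100101000000110100011001011101001011010001000101100110100101001000110000111011011110000010111001010

k : reg_k → out_k, fb_k
0: 1011111010 → 1, fb=0
1: 0111110100 → 0, fb=1
2: 1111101001 → 1, fb=0
3: 1111010010 → 1, fb=0
4: 1110100100 → 1, fb=1
5: 1101001001 → 1, fb=0
6: 1010010010 → 1, fb=1
7: 0100100101 → 0, fb=0
8: 1001001010 → 1, fb=0
9: 0010010100 → 0, fb=0
10: 0100101000 → 0, fb=0
11: 1001010000 → 1, fb=0
12: 0010100000 → 0, fb=0
13: 0101000000 → 0, fb=1
14: 1010000001 → 1, fb=1
15: 0100000011 → 0, fb=0
16: 1000000110 → 1, fb=1
17: 0000001101 → 0, fb=0
18: 0000011010 → 0, fb=0
19: 0000110100 → 0, fb=0
20: 0001101000 → 0, fb=1
21: 0011010001 → 0, fb=1
22: 0110100011 → 0, fb=0
23: 1101000110 → 1, fb=0
24: 1010001100 → 1, fb=1
25: 0100011001 → 0, fb=0
26: 1000110010 → 1, fb=1
27: 0001100101 → 0, fb=1
28: 0011001011 → 0, fb=1
29: 0110010111 → 0, fb=0
30: 1100101110 → 1, fb=1
31: 1001011101 → 1, fb=0
32: 0010111010 → 0, fb=0
33: 0101110100 → 0, fb=1
34: 1011101001 → 1, fb=0
35: 0111010010 → 0, fb=1
36: 1110100101 → 1, fb=1
37: 1101001011 → 1, fb=0
38: 1010010110 → 1, fb=1
39: 0100101101 → 0, fb=0
40: 1001011010 → 1, fb=0
41: 0010110100 → 0, fb=0
42: 0101101000 → 0, fb=1
43: 1011010001 → 1, fb=0
44: 0110100010 → 0, fb=0
45: 1101000100 → 1, fb=0
46: 1010001000 → 1, fb=1
47: 0100010001 → 0, fb=0
48: 1000100010 → 1, fb=1
49: 0001000101 → 0, fb=1
50: 0010001011 → 0, fb=0
51: 0100010110 → 0, fb=0
52: 1000101100 → 1, fb=1
53: 0001011001 → 0, fb=1
54: 0010110011 → 0, fb=0
55: 0101100110 → 0, fb=1
56: 1011001101 → 1, fb=0
57: 0110011010 → 0, fb=0
58: 1100110100 → 1, fb=1
59: 1001101001 → 1, fb=0
60: 0011010010 → 0, fb=1
61: 0110100101 → 0, fb=0
62: 1101001010 → 1, fb=0
63: 1010010100 → 1, fb=1
64: 0100101001 → 0, fb=0
65: 1001010010 → 1, fb=0
66: 0010100100 → 0, fb=0
67: 0101001000 → 0, fb=1
68: 1010010001 → 1, fb=1
69: 0100100011 → 0, fb=0
70: 1001000110 → 1, fb=0
71: 0010001100 → 0, fb=0
72: 0100011000 → 0, fb=0
73: 1000110000 → 1, fb=1
74: 0001100001 → 0, fb=1
75: 0011000011 → 0, fb=1
76: 0110000111 → 0, fb=0
77: 1100001110 → 1, fb=1
78: 1000011101 → 1, fb=1
79: 0000111011 → 0, fb=0
80: 0001110110 → 0, fb=1
81: 0011101101 → 0, fb=1
82: 0111011011 → 0, fb=1
83: 1110110111 → 1, fb=1
84: 1101101111 → 1, fb=0
85: 1011011110 → 1, fb=0
86: 0110111100 → 0, fb=0
87: 1101111000 → 1, fb=0
88: 1011110000 → 1, fb=0
89: 0111100000 → 0, fb=1
90: 1111000001 → 1, fb=0
91: 1110000010 → 1, fb=1
92: 1100000101 → 1, fb=1
93: 1000001011 → 1, fb=1
94: 0000010111 → 0, fb=0
95: 0000101110 → 0, fb=0
96: 0001011100 → 0, fb=1
97: 0010111001 → 0, fb=0
98: 0101110010 → 0, fb=1
99: 1011100101 → 1, fb=0
100: 0111001010 → 0, fb=1
101: 1110010101 → 1, fb=1
102: 1100101011 → 1, fb=1
103: 1001010111 → 1, fb=0
104: 0010101110 → 0, fb=0
105: 0101011100 → 0, fb=1
106: 1010111001 → 1, fb=1
107: 0101110011 → 0, fb=1
108: 1011100111 → 1, fb=0
109: 0111001110 → 0, fb=1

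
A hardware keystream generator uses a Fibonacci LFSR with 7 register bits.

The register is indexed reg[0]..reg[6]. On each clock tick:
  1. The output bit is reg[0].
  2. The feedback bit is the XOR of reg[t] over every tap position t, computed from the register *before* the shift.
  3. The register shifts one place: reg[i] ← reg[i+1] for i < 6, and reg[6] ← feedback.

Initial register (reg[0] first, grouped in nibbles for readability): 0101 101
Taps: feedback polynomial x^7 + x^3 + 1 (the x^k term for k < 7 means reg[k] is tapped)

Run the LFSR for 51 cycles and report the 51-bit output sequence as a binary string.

010110110000011001101010011100111101101000010101011

k : reg_k → out_k, fb_k
0: 0101101 → 0, fb=1
1: 1011011 → 1, fb=0
2: 0110110 → 0, fb=0
3: 1101100 → 1, fb=0
4: 1011000 → 1, fb=0
5: 0110000 → 0, fb=0
6: 1100000 → 1, fb=1
7: 1000001 → 1, fb=1
8: 0000011 → 0, fb=0
9: 0000110 → 0, fb=0
10: 0001100 → 0, fb=1
11: 0011001 → 0, fb=1
12: 0110011 → 0, fb=0
13: 1100110 → 1, fb=1
14: 1001101 → 1, fb=0
15: 0011010 → 0, fb=1
16: 0110101 → 0, fb=0
17: 1101010 → 1, fb=0
18: 1010100 → 1, fb=1
19: 0101001 → 0, fb=1
20: 1010011 → 1, fb=1
21: 0100111 → 0, fb=0
22: 1001110 → 1, fb=0
23: 0011100 → 0, fb=1
24: 0111001 → 0, fb=1
25: 1110011 → 1, fb=1
26: 1100111 → 1, fb=1
27: 1001111 → 1, fb=0
28: 0011110 → 0, fb=1
29: 0111101 → 0, fb=1
30: 1111011 → 1, fb=0
31: 1110110 → 1, fb=1
32: 1101101 → 1, fb=0
33: 1011010 → 1, fb=0
34: 0110100 → 0, fb=0
35: 1101000 → 1, fb=0
36: 1010000 → 1, fb=1
37: 0100001 → 0, fb=0
38: 1000010 → 1, fb=1
39: 0000101 → 0, fb=0
40: 0001010 → 0, fb=1
41: 0010101 → 0, fb=0
42: 0101010 → 0, fb=1
43: 1010101 → 1, fb=1
44: 0101011 → 0, fb=1
45: 1010111 → 1, fb=1
46: 0101111 → 0, fb=1
47: 1011111 → 1, fb=0
48: 0111110 → 0, fb=1
49: 1111101 → 1, fb=0
50: 1111010 → 1, fb=0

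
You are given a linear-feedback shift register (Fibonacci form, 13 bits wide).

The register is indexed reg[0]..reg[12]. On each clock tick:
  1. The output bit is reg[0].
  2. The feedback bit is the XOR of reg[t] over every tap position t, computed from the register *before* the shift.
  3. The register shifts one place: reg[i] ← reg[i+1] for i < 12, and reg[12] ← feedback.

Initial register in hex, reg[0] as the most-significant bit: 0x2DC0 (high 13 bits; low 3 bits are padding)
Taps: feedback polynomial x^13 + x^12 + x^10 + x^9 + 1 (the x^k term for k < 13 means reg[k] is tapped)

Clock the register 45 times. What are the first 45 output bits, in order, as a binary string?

001011011100011010011000110000001001011011011

tick  register→output (feedback)
  0  0010110111000→0 (1)
  1  0101101110001→0 (1)
  2  1011011100011→1 (0)
  3  0110111000110→0 (1)
  4  1101110001101→1 (0)
  5  1011100011010→1 (0)
  6  0111000110100→0 (1)
  7  1110001101001→1 (1)
  8  1100011010011→1 (0)
  9  1000110100110→1 (0)
 10  0001101001100→0 (0)
 11  0011010011000→0 (1)
 12  0110100110001→0 (1)
 13  1101001100011→1 (0)
 14  1010011000110→1 (0)
 15  0100110001100→0 (0)
 16  1001100011000→1 (0)
 17  0011000110000→0 (0)
 18  0110001100000→0 (0)
 19  1100011000000→1 (1)
 20  1000110000001→1 (0)
 21  0001100000010→0 (0)
 22  0011000000100→0 (1)
 23  0110000001001→0 (0)
 24  1100000010010→1 (1)
 25  1000000100101→1 (1)
 26  0000001001011→0 (0)
 27  0000010010110→0 (1)
 28  0000100101101→0 (1)
 29  0001001011011→0 (0)
 30  0010010110110→0 (1)
 31  0100101101101→0 (1)
 32  1001011011011→1 (1)
 33  0010110110111→0 (0)
 34  0101101101110→0 (0)
 35  1011011011100→1 (1)
 36  0110110111001→0 (0)
 37  1101101110010→1 (1)
 38  1011011100101→1 (1)
 39  0110111001011→0 (0)
 40  1101110010110→1 (0)
 41  1011100101100→1 (1)
 42  0111001011001→0 (0)
 43  1110010110010→1 (1)
 44  1100101100101→1 (1)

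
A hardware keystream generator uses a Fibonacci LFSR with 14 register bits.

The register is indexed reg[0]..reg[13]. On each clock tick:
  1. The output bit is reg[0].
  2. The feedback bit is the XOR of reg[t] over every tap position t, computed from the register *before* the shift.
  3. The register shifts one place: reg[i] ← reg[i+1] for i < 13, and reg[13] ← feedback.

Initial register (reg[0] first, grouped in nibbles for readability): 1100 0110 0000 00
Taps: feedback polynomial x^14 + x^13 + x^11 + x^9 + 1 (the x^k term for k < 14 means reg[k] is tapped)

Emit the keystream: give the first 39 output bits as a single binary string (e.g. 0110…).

k : reg_k → out_k, fb_k
0: 11000110000000 → 1, fb=1
1: 10001100000001 → 1, fb=0
2: 00011000000010 → 0, fb=0
3: 00110000000100 → 0, fb=1
4: 01100000001001 → 0, fb=1
5: 11000000010011 → 1, fb=1
6: 10000000100111 → 1, fb=1
7: 00000001001111 → 0, fb=0
8: 00000010011110 → 0, fb=0
9: 00000100111100 → 0, fb=0
10: 00001001111000 → 0, fb=1
11: 00010011110001 → 0, fb=0
12: 00100111100010 → 0, fb=0
13: 01001111000100 → 0, fb=1
14: 10011110001001 → 1, fb=0
15: 00111100010010 → 0, fb=1
16: 01111000100101 → 0, fb=0
17: 11110001001010 → 1, fb=1
18: 11100010010101 → 1, fb=0
19: 11000100101010 → 1, fb=1
20: 10001001010101 → 1, fb=0
21: 00010010101010 → 0, fb=0
22: 00100101010100 → 0, fb=0
23: 01001010101000 → 0, fb=0
24: 10010101010000 → 1, fb=0
25: 00101010100000 → 0, fb=0
26: 01010101000000 → 0, fb=0
27: 10101010000000 → 1, fb=1
28: 01010100000001 → 0, fb=1
29: 10101000000011 → 1, fb=0
30: 01010000000110 → 0, fb=1
31: 10100000001101 → 1, fb=1
32: 01000000011011 → 0, fb=0
33: 10000000110110 → 1, fb=1
34: 00000001101101 → 0, fb=0
35: 00000011011010 → 0, fb=1
36: 00000110110101 → 0, fb=1
37: 00001101101011 → 0, fb=1
38: 00011011010111 → 0, fb=1

110001100000001001111000100101010100000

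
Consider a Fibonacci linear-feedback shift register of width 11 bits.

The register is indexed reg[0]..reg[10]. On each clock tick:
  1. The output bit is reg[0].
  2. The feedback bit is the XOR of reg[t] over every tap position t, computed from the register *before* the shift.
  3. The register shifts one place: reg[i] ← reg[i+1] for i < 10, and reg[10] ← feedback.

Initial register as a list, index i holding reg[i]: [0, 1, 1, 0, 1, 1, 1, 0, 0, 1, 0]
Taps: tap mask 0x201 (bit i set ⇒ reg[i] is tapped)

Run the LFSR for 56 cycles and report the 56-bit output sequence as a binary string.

01101110010110110000100100101011110100010011011111010010

k : reg_k → out_k, fb_k
0: 01101110010 → 0, fb=1
1: 11011100101 → 1, fb=1
2: 10111001011 → 1, fb=0
3: 01110010110 → 0, fb=1
4: 11100101101 → 1, fb=1
5: 11001011011 → 1, fb=0
6: 10010110110 → 1, fb=0
7: 00101101100 → 0, fb=0
8: 01011011000 → 0, fb=0
9: 10110110000 → 1, fb=1
10: 01101100001 → 0, fb=0
11: 11011000010 → 1, fb=0
12: 10110000100 → 1, fb=1
13: 01100001001 → 0, fb=0
14: 11000010010 → 1, fb=0
15: 10000100100 → 1, fb=1
16: 00001001001 → 0, fb=0
17: 00010010010 → 0, fb=1
18: 00100100101 → 0, fb=0
19: 01001001010 → 0, fb=1
20: 10010010101 → 1, fb=1
21: 00100101011 → 0, fb=1
22: 01001010111 → 0, fb=1
23: 10010101111 → 1, fb=0
24: 00101011110 → 0, fb=1
25: 01010111101 → 0, fb=0
26: 10101111010 → 1, fb=0
27: 01011110100 → 0, fb=0
28: 10111101000 → 1, fb=1
29: 01111010001 → 0, fb=0
30: 11110100010 → 1, fb=0
31: 11101000100 → 1, fb=1
32: 11010001001 → 1, fb=1
33: 10100010011 → 1, fb=0
34: 01000100110 → 0, fb=1
35: 10001001101 → 1, fb=1
36: 00010011011 → 0, fb=1
37: 00100110111 → 0, fb=1
38: 01001101111 → 0, fb=1
39: 10011011111 → 1, fb=0
40: 00110111110 → 0, fb=1
41: 01101111101 → 0, fb=0
42: 11011111010 → 1, fb=0
43: 10111110100 → 1, fb=1
44: 01111101001 → 0, fb=0
45: 11111010010 → 1, fb=0
46: 11110100100 → 1, fb=1
47: 11101001001 → 1, fb=1
48: 11010010011 → 1, fb=0
49: 10100100110 → 1, fb=0
50: 01001001100 → 0, fb=0
51: 10010011000 → 1, fb=1
52: 00100110001 → 0, fb=0
53: 01001100010 → 0, fb=1
54: 10011000101 → 1, fb=1
55: 00110001011 → 0, fb=1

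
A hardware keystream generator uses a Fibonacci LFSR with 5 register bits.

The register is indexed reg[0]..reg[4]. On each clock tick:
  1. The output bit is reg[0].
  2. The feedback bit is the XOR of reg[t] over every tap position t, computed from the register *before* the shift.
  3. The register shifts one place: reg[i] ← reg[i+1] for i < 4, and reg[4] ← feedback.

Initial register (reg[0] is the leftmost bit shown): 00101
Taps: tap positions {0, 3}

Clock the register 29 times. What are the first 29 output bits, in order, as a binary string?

00101011101100011111001101001

step | reg (before) | out | fb
   0 | 00101 | 0 | 0
   1 | 01010 | 0 | 1
   2 | 10101 | 1 | 1
   3 | 01011 | 0 | 1
   4 | 10111 | 1 | 0
   5 | 01110 | 0 | 1
   6 | 11101 | 1 | 1
   7 | 11011 | 1 | 0
   8 | 10110 | 1 | 0
   9 | 01100 | 0 | 0
  10 | 11000 | 1 | 1
  11 | 10001 | 1 | 1
  12 | 00011 | 0 | 1
  13 | 00111 | 0 | 1
  14 | 01111 | 0 | 1
  15 | 11111 | 1 | 0
  16 | 11110 | 1 | 0
  17 | 11100 | 1 | 1
  18 | 11001 | 1 | 1
  19 | 10011 | 1 | 0
  20 | 00110 | 0 | 1
  21 | 01101 | 0 | 0
  22 | 11010 | 1 | 0
  23 | 10100 | 1 | 1
  24 | 01001 | 0 | 0
  25 | 10010 | 1 | 0
  26 | 00100 | 0 | 0
  27 | 01000 | 0 | 0
  28 | 10000 | 1 | 1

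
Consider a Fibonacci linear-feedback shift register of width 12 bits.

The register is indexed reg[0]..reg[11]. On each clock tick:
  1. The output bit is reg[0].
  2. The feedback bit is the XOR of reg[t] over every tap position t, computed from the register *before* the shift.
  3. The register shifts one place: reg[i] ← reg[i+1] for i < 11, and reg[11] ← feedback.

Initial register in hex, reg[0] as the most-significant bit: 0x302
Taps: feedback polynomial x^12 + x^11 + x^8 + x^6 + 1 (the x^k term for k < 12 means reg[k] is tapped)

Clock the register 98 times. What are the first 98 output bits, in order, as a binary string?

00110000001000010001101010011100000100001111011011010001110110101001010011011010111100011010001011

k : reg_k → out_k, fb_k
0: 001100000010 → 0, fb=0
1: 011000000100 → 0, fb=0
2: 110000001000 → 1, fb=0
3: 100000010000 → 1, fb=1
4: 000000100001 → 0, fb=0
5: 000001000010 → 0, fb=0
6: 000010000100 → 0, fb=0
7: 000100001000 → 0, fb=1
8: 001000010001 → 0, fb=1
9: 010000100011 → 0, fb=0
10: 100001000110 → 1, fb=1
11: 000010001101 → 0, fb=0
12: 000100011010 → 0, fb=1
13: 001000110101 → 0, fb=0
14: 010001101010 → 0, fb=0
15: 100011010100 → 1, fb=1
16: 000110101001 → 0, fb=1
17: 001101010011 → 0, fb=1
18: 011010100111 → 0, fb=0
19: 110101001110 → 1, fb=0
20: 101010011100 → 1, fb=0
21: 010100111000 → 0, fb=0
22: 101001110000 → 1, fb=0
23: 010011100000 → 0, fb=1
24: 100111000001 → 1, fb=0
25: 001110000010 → 0, fb=0
26: 011100000100 → 0, fb=0
27: 111000001000 → 1, fb=0
28: 110000010000 → 1, fb=1
29: 100000100001 → 1, fb=1
30: 000001000011 → 0, fb=1
31: 000010000111 → 0, fb=1
32: 000100001111 → 0, fb=0
33: 001000011110 → 0, fb=1
34: 010000111101 → 0, fb=1
35: 100001111011 → 1, fb=0
36: 000011110110 → 0, fb=1
37: 000111101101 → 0, fb=1
38: 001111011011 → 0, fb=0
39: 011110110110 → 0, fb=1
40: 111101101101 → 1, fb=0
41: 111011011010 → 1, fb=0
42: 110110110100 → 1, fb=0
43: 101101101000 → 1, fb=1
44: 011011010001 → 0, fb=1
45: 110110100011 → 1, fb=1
46: 101101000111 → 1, fb=0
47: 011010001110 → 0, fb=1
48: 110100011101 → 1, fb=1
49: 101000111011 → 1, fb=0
50: 010001110110 → 0, fb=1
51: 100011101101 → 1, fb=0
52: 000111011010 → 0, fb=1
53: 001110110101 → 0, fb=0
54: 011101101010 → 0, fb=0
55: 111011010100 → 1, fb=1
56: 110110101001 → 1, fb=0
57: 101101010010 → 1, fb=1
58: 011010100101 → 0, fb=0
59: 110101001010 → 1, fb=0
60: 101010010100 → 1, fb=1
61: 010100101001 → 0, fb=1
62: 101001010011 → 1, fb=0
63: 010010100110 → 0, fb=1
64: 100101001101 → 1, fb=1
65: 001010011011 → 0, fb=0
66: 010100110110 → 0, fb=1
67: 101001101101 → 1, fb=0
68: 010011011010 → 0, fb=1
69: 100110110101 → 1, fb=1
70: 001101101011 → 0, fb=1
71: 011011010111 → 0, fb=1
72: 110110101111 → 1, fb=0
73: 101101011110 → 1, fb=0
74: 011010111100 → 0, fb=0
75: 110101111000 → 1, fb=1
76: 101011110001 → 1, fb=1
77: 010111100011 → 0, fb=0
78: 101111000110 → 1, fb=1
79: 011110001101 → 0, fb=0
80: 111100011010 → 1, fb=0
81: 111000110100 → 1, fb=0
82: 110001101000 → 1, fb=1
83: 100011010001 → 1, fb=0
84: 000110100010 → 0, fb=1
85: 001101000101 → 0, fb=1
86: 011010001011 → 0, fb=0
87: 110100010110 → 1, fb=1
88: 101000101101 → 1, fb=0
89: 010001011010 → 0, fb=1
90: 100010110101 → 1, fb=1
91: 000101101011 → 0, fb=1
92: 001011010111 → 0, fb=1
93: 010110101111 → 0, fb=1
94: 101101011111 → 1, fb=1
95: 011010111111 → 0, fb=1
96: 110101111111 → 1, fb=0
97: 101011111110 → 1, fb=1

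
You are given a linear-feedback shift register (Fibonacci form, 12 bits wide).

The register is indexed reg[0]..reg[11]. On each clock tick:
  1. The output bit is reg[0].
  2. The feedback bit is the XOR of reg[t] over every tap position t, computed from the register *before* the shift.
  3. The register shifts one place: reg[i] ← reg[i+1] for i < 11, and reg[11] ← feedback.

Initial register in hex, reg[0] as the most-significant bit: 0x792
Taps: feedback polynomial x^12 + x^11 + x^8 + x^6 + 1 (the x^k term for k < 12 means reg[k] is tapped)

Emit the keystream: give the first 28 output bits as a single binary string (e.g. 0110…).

0111100100100001111100110100

k : reg_k → out_k, fb_k
0: 011110010010 → 0, fb=0
1: 111100100100 → 1, fb=0
2: 111001001000 → 1, fb=0
3: 110010010000 → 1, fb=1
4: 100100100001 → 1, fb=1
5: 001001000011 → 0, fb=1
6: 010010000111 → 0, fb=1
7: 100100001111 → 1, fb=1
8: 001000011111 → 0, fb=0
9: 010000111110 → 0, fb=0
10: 100001111100 → 1, fb=1
11: 000011111001 → 0, fb=1
12: 000111110011 → 0, fb=0
13: 001111100110 → 0, fb=1
14: 011111001101 → 0, fb=0
15: 111110011010 → 1, fb=0
16: 111100110100 → 1, fb=0
17: 111001101000 → 1, fb=1
18: 110011010001 → 1, fb=0
19: 100110100010 → 1, fb=0
20: 001101000100 → 0, fb=0
21: 011010001000 → 0, fb=1
22: 110100010001 → 1, fb=0
23: 101000100010 → 1, fb=0
24: 010001000100 → 0, fb=0
25: 100010001000 → 1, fb=0
26: 000100010000 → 0, fb=0
27: 001000100000 → 0, fb=1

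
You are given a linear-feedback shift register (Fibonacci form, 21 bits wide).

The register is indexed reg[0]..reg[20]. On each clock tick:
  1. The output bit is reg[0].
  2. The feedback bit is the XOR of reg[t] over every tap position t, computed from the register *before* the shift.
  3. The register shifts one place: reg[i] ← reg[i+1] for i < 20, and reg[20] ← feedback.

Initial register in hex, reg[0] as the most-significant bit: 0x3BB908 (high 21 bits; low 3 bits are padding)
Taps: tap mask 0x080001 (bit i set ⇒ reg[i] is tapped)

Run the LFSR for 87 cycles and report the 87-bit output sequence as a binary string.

001110111011100100001011000110110000101011100000111000000100011010101100000000101001000

tick  register→output (feedback)
  0  001110111011100100001→0 (0)
  1  011101110111001000010→0 (1)
  2  111011101110010000101→1 (1)
  3  110111011100100001011→1 (0)
  4  101110111001000010110→1 (0)
  5  011101110010000101100→0 (0)
  6  111011100100001011000→1 (1)
  7  110111001000010110001→1 (1)
  8  101110010000101100011→1 (0)
  9  011100100001011000110→0 (1)
 10  111001000010110001101→1 (1)
 11  110010000101100011011→1 (0)
 12  100100001011000110110→1 (0)
 13  001000010110001101100→0 (0)
 14  010000101100011011000→0 (0)
 15  100001011000110110000→1 (1)
 16  000010110001101100001→0 (0)
 17  000101100011011000010→0 (1)
 18  001011000110110000101→0 (0)
 19  010110001101100001010→0 (1)
 20  101100011011000010101→1 (1)
 21  011000110110000101011→0 (1)
 22  110001101100001010111→1 (0)
 23  100011011000010101110→1 (0)
 24  000110110000101011100→0 (0)
 25  001101100001010111000→0 (0)
 26  011011000010101110000→0 (0)
 27  110110000101011100000→1 (1)
 28  101100001010111000001→1 (1)
 29  011000010101110000011→0 (1)
 30  110000101011100000111→1 (0)
 31  100001010111000001110→1 (0)
 32  000010101110000011100→0 (0)
 33  000101011100000111000→0 (0)
 34  001010111000001110000→0 (0)
 35  010101110000011100000→0 (0)
 36  101011100000111000000→1 (1)
 37  010111000001110000001→0 (0)
 38  101110000011100000010→1 (0)
 39  011100000111000000100→0 (0)
 40  111000001110000001000→1 (1)
 41  110000011100000010001→1 (1)
 42  100000111000000100011→1 (0)
 43  000001110000001000110→0 (1)
 44  000011100000010001101→0 (0)
 45  000111000000100011010→0 (1)
 46  001110000001000110101→0 (0)
 47  011100000010001101010→0 (1)
 48  111000000100011010101→1 (1)
 49  110000001000110101011→1 (0)
 50  100000010001101010110→1 (0)
 51  000000100011010101100→0 (0)
 52  000001000110101011000→0 (0)
 53  000010001101010110000→0 (0)
 54  000100011010101100000→0 (0)
 55  001000110101011000000→0 (0)
 56  010001101010110000000→0 (0)
 57  100011010101100000000→1 (1)
 58  000110101011000000001→0 (0)
 59  001101010110000000010→0 (1)
 60  011010101100000000101→0 (0)
 61  110101011000000001010→1 (0)
 62  101010110000000010100→1 (1)
 63  010101100000000101001→0 (0)
 64  101011000000001010010→1 (0)
 65  010110000000010100100→0 (0)
 66  101100000000101001000→1 (1)
 67  011000000001010010001→0 (0)
 68  110000000010100100010→1 (0)
 69  100000000101001000100→1 (1)
 70  000000001010010001001→0 (0)
 71  000000010100100010010→0 (1)
 72  000000101001000100101→0 (0)
 73  000001010010001001010→0 (1)
 74  000010100100010010101→0 (0)
 75  000101001000100101010→0 (1)
 76  001010010001001010101→0 (0)
 77  010100100010010101010→0 (1)
 78  101001000100101010101→1 (1)
 79  010010001001010101011→0 (1)
 80  100100010010101010111→1 (0)
 81  001000100101010101110→0 (1)
 82  010001001010101011101→0 (0)
 83  100010010101010111010→1 (0)
 84  000100101010101110100→0 (0)
 85  001001010101011101000→0 (0)
 86  010010101010111010000→0 (0)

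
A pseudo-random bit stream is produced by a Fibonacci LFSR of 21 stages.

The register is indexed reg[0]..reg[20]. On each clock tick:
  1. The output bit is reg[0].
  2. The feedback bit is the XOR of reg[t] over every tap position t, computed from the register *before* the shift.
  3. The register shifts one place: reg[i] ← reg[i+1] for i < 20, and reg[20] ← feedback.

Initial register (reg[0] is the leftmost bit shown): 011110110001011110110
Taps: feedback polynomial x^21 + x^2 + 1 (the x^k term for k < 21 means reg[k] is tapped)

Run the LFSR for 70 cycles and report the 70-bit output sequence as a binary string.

tick  register→output (feedback)
  0  011110110001011110110→0 (1)
  1  111101100010111101101→1 (0)
  2  111011000101111011010→1 (0)
  3  110110001011110110100→1 (1)
  4  101100010111101101001→1 (0)
  5  011000101111011010010→0 (1)
  6  110001011110110100101→1 (1)
  7  100010111101101001011→1 (1)
  8  000101111011010010111→0 (0)
  9  001011110110100101110→0 (1)
 10  010111101101001011101→0 (0)
 11  101111011010010111010→1 (0)
 12  011110110100101110100→0 (1)
 13  111101101001011101001→1 (0)
 14  111011010010111010010→1 (0)
 15  110110100101110100100→1 (1)
 16  101101001011101001001→1 (0)
 17  011010010111010010010→0 (1)
 18  110100101110100100101→1 (1)
 19  101001011101001001011→1 (0)
 20  010010111010010010110→0 (0)
 21  100101110100100101100→1 (1)
 22  001011101001001011001→0 (1)
 23  010111010010010110011→0 (0)
 24  101110100100101100110→1 (0)
 25  011101001001011001100→0 (1)
 26  111010010010110011001→1 (0)
 27  110100100101100110010→1 (1)
 28  101001001011001100101→1 (0)
 29  010010010110011001010→0 (0)
 30  100100101100110010100→1 (1)
 31  001001011001100101001→0 (1)
 32  010010110011001010011→0 (0)
 33  100101100110010100110→1 (1)
 34  001011001100101001101→0 (1)
 35  010110011001010011011→0 (0)
 36  101100110010100110110→1 (0)
 37  011001100101001101100→0 (1)
 38  110011001010011011001→1 (1)
 39  100110010100110110011→1 (1)
 40  001100101001101100111→0 (1)
 41  011001010011011001111→0 (1)
 42  110010100110110011111→1 (1)
 43  100101001101100111111→1 (1)
 44  001010011011001111111→0 (1)
 45  010100110110011111111→0 (0)
 46  101001101100111111110→1 (0)
 47  010011011001111111100→0 (0)
 48  100110110011111111000→1 (1)
 49  001101100111111110001→0 (1)
 50  011011001111111100011→0 (1)
 51  110110011111111000111→1 (1)
 52  101100111111110001111→1 (0)
 53  011001111111100011110→0 (1)
 54  110011111111000111101→1 (1)
 55  100111111110001111011→1 (1)
 56  001111111100011110111→0 (1)
 57  011111111000111101111→0 (1)
 58  111111110001111011111→1 (0)
 59  111111100011110111110→1 (0)
 60  111111000111101111100→1 (0)
 61  111110001111011111000→1 (0)
 62  111100011110111110000→1 (0)
 63  111000111101111100000→1 (0)
 64  110001111011111000000→1 (1)
 65  100011110111110000001→1 (1)
 66  000111101111100000011→0 (0)
 67  001111011111000000110→0 (1)
 68  011110111110000001101→0 (1)
 69  111101111100000011011→1 (0)

0111101100010111101101001011101001001011001100101001101100111111110001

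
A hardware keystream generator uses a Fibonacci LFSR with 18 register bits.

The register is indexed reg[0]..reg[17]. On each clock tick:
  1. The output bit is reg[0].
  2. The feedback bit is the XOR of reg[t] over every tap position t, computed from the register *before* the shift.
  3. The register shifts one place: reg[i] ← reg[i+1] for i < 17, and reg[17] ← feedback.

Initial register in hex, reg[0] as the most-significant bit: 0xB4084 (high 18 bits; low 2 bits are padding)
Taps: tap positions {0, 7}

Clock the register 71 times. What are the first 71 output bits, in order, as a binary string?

10110100000010000110110000001111100110101111000010111000101010110011101

step | reg (before) | out | fb
   0 | 101101000000100001 | 1 | 1
   1 | 011010000001000011 | 0 | 0
   2 | 110100000010000110 | 1 | 1
   3 | 101000000100001101 | 1 | 1
   4 | 010000001000011011 | 0 | 0
   5 | 100000010000110110 | 1 | 0
   6 | 000000100001101100 | 0 | 0
   7 | 000001000011011000 | 0 | 0
   8 | 000010000110110000 | 0 | 0
   9 | 000100001101100000 | 0 | 0
  10 | 001000011011000000 | 0 | 1
  11 | 010000110110000001 | 0 | 1
  12 | 100001101100000011 | 1 | 1
  13 | 000011011000000111 | 0 | 1
  14 | 000110110000001111 | 0 | 1
  15 | 001101100000011111 | 0 | 0
  16 | 011011000000111110 | 0 | 0
  17 | 110110000001111100 | 1 | 1
  18 | 101100000011111001 | 1 | 1
  19 | 011000000111110011 | 0 | 0
  20 | 110000001111100110 | 1 | 1
  21 | 100000011111001101 | 1 | 0
  22 | 000000111110011010 | 0 | 1
  23 | 000001111100110101 | 0 | 1
  24 | 000011111001101011 | 0 | 1
  25 | 000111110011010111 | 0 | 1
  26 | 001111100110101111 | 0 | 0
  27 | 011111001101011110 | 0 | 0
  28 | 111110011010111100 | 1 | 0
  29 | 111100110101111000 | 1 | 0
  30 | 111001101011110000 | 1 | 1
  31 | 110011010111100001 | 1 | 0
  32 | 100110101111000010 | 1 | 1
  33 | 001101011110000101 | 0 | 1
  34 | 011010111100001011 | 0 | 1
  35 | 110101111000010111 | 1 | 0
  36 | 101011110000101110 | 1 | 0
  37 | 010111100001011100 | 0 | 0
  38 | 101111000010111000 | 1 | 1
  39 | 011110000101110001 | 0 | 0
  40 | 111100001011100010 | 1 | 1
  41 | 111000010111000101 | 1 | 0
  42 | 110000101110001010 | 1 | 1
  43 | 100001011100010101 | 1 | 0
  44 | 000010111000101010 | 0 | 1
  45 | 000101110001010101 | 0 | 1
  46 | 001011100010101011 | 0 | 0
  47 | 010111000101010110 | 0 | 0
  48 | 101110001010101100 | 1 | 1
  49 | 011100010101011001 | 0 | 1
  50 | 111000101010110011 | 1 | 1
  51 | 110001010101100111 | 1 | 0
  52 | 100010101011001110 | 1 | 1
  53 | 000101010110011101 | 0 | 1
  54 | 001010101100111011 | 0 | 0
  55 | 010101011001110110 | 0 | 1
  56 | 101010110011101101 | 1 | 0
  57 | 010101100111011010 | 0 | 0
  58 | 101011001110110100 | 1 | 1
  59 | 010110011101101001 | 0 | 1
  60 | 101100111011010011 | 1 | 0
  61 | 011001110110100110 | 0 | 1
  62 | 110011101101001101 | 1 | 1
  63 | 100111011010011011 | 1 | 0
  64 | 001110110100110110 | 0 | 1
  65 | 011101101001101101 | 0 | 0
  66 | 111011010011011010 | 1 | 0
  67 | 110110100110110100 | 1 | 1
  68 | 101101001101101001 | 1 | 1
  69 | 011010011011010011 | 0 | 1
  70 | 110100110110100111 | 1 | 0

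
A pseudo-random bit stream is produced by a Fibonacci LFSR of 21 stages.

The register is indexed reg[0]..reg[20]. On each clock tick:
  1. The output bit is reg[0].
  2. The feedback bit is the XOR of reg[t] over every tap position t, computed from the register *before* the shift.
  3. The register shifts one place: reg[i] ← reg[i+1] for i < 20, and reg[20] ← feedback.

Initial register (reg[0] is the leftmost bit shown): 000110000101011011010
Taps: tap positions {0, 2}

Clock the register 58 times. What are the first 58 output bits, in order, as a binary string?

0001100001010110110100111100100001101100111001110100111011

step | reg (before) | out | fb
   0 | 000110000101011011010 | 0 | 0
   1 | 001100001010110110100 | 0 | 1
   2 | 011000010101101101001 | 0 | 1
   3 | 110000101011011010011 | 1 | 1
   4 | 100001010110110100111 | 1 | 1
   5 | 000010101101101001111 | 0 | 0
   6 | 000101011011010011110 | 0 | 0
   7 | 001010110110100111100 | 0 | 1
   8 | 010101101101001111001 | 0 | 0
   9 | 101011011010011110010 | 1 | 0
  10 | 010110110100111100100 | 0 | 0
  11 | 101101101001111001000 | 1 | 0
  12 | 011011010011110010000 | 0 | 1
  13 | 110110100111100100001 | 1 | 1
  14 | 101101001111001000011 | 1 | 0
  15 | 011010011110010000110 | 0 | 1
  16 | 110100111100100001101 | 1 | 1
  17 | 101001111001000011011 | 1 | 0
  18 | 010011110010000110110 | 0 | 0
  19 | 100111100100001101100 | 1 | 1
  20 | 001111001000011011001 | 0 | 1
  21 | 011110010000110110011 | 0 | 1
  22 | 111100100001101100111 | 1 | 0
  23 | 111001000011011001110 | 1 | 0
  24 | 110010000110110011100 | 1 | 1
  25 | 100100001101100111001 | 1 | 1
  26 | 001000011011001110011 | 0 | 1
  27 | 010000110110011100111 | 0 | 0
  28 | 100001101100111001110 | 1 | 1
  29 | 000011011001110011101 | 0 | 0
  30 | 000110110011100111010 | 0 | 0
  31 | 001101100111001110100 | 0 | 1
  32 | 011011001110011101001 | 0 | 1
  33 | 110110011100111010011 | 1 | 1
  34 | 101100111001110100111 | 1 | 0
  35 | 011001110011101001110 | 0 | 1
  36 | 110011100111010011101 | 1 | 1
  37 | 100111001110100111011 | 1 | 1
  38 | 001110011101001110111 | 0 | 1
  39 | 011100111010011101111 | 0 | 1
  40 | 111001110100111011111 | 1 | 0
  41 | 110011101001110111110 | 1 | 1
  42 | 100111010011101111101 | 1 | 1
  43 | 001110100111011111011 | 0 | 1
  44 | 011101001110111110111 | 0 | 1
  45 | 111010011101111101111 | 1 | 0
  46 | 110100111011111011110 | 1 | 1
  47 | 101001110111110111101 | 1 | 0
  48 | 010011101111101111010 | 0 | 0
  49 | 100111011111011110100 | 1 | 1
  50 | 001110111110111101001 | 0 | 1
  51 | 011101111101111010011 | 0 | 1
  52 | 111011111011110100111 | 1 | 0
  53 | 110111110111101001110 | 1 | 1
  54 | 101111101111010011101 | 1 | 0
  55 | 011111011110100111010 | 0 | 1
  56 | 111110111101001110101 | 1 | 0
  57 | 111101111010011101010 | 1 | 0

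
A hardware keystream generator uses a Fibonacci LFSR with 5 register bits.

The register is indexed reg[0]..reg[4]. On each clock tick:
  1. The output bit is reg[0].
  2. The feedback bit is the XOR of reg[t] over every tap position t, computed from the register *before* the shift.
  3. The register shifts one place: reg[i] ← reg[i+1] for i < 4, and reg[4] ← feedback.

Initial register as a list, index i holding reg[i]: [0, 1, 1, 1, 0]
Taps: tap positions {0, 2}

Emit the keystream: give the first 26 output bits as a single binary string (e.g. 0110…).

tick  register→output (feedback)
  0  01110→0 (1)
  1  11101→1 (0)
  2  11010→1 (1)
  3  10101→1 (0)
  4  01010→0 (0)
  5  10100→1 (0)
  6  01000→0 (0)
  7  10000→1 (1)
  8  00001→0 (0)
  9  00010→0 (0)
 10  00100→0 (1)
 11  01001→0 (0)
 12  10010→1 (1)
 13  00101→0 (1)
 14  01011→0 (0)
 15  10110→1 (0)
 16  01100→0 (1)
 17  11001→1 (1)
 18  10011→1 (1)
 19  00111→0 (1)
 20  01111→0 (1)
 21  11111→1 (0)
 22  11110→1 (0)
 23  11100→1 (0)
 24  11000→1 (1)
 25  10001→1 (1)

01110101000010010110011111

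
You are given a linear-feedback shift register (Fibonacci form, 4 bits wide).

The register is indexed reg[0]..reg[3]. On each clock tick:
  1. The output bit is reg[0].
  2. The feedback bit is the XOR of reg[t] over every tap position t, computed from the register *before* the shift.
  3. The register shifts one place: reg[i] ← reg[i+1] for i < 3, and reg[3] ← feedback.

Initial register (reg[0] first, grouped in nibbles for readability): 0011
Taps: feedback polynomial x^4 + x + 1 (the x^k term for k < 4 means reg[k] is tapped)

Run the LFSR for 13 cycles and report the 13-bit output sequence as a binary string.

k : reg_k → out_k, fb_k
0: 0011 → 0, fb=0
1: 0110 → 0, fb=1
2: 1101 → 1, fb=0
3: 1010 → 1, fb=1
4: 0101 → 0, fb=1
5: 1011 → 1, fb=1
6: 0111 → 0, fb=1
7: 1111 → 1, fb=0
8: 1110 → 1, fb=0
9: 1100 → 1, fb=0
10: 1000 → 1, fb=1
11: 0001 → 0, fb=0
12: 0010 → 0, fb=0

0011010111100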